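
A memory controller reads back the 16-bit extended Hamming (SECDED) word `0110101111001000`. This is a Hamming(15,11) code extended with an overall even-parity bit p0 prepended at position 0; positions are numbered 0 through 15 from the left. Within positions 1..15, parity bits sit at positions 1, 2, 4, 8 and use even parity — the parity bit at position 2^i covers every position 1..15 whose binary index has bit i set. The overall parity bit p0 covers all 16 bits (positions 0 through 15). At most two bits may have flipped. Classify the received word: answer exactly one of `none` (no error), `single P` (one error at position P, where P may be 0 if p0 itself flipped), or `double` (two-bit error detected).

s1: b1⊕b3⊕b5⊕b7⊕b9⊕b11⊕b13⊕b15 = 1⊕0⊕0⊕1⊕1⊕0⊕0⊕0 = 1
s2: b2⊕b3⊕b6⊕b7⊕b10⊕b11⊕b14⊕b15 = 1⊕0⊕1⊕1⊕0⊕0⊕0⊕0 = 1
s4: b4⊕b5⊕b6⊕b7⊕b12⊕b13⊕b14⊕b15 = 1⊕0⊕1⊕1⊕1⊕0⊕0⊕0 = 0
s8: b8⊕b9⊕b10⊕b11⊕b12⊕b13⊕b14⊕b15 = 1⊕1⊕0⊕0⊕1⊕0⊕0⊕0 = 1
Syndrome (s8...s1) = 1011 → position 11.
Overall parity (XOR of all 16 bits, including p0): 0⊕1⊕1⊕0⊕1⊕0⊕1⊕1⊕1⊕1⊕0⊕0⊕1⊕0⊕0⊕0 = 0
Overall=0, syndrome position=11 → double-bit error detected (uncorrectable).

double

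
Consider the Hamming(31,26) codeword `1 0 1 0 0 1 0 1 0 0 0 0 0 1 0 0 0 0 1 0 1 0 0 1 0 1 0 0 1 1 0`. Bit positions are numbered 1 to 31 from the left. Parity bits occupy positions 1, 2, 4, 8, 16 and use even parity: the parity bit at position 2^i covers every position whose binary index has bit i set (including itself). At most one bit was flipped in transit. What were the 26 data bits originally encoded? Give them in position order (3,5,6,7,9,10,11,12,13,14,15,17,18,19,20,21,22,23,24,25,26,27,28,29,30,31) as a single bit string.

s1: b1⊕b3⊕b5⊕b7⊕b9⊕b11⊕b13⊕b15⊕b17⊕b19⊕b21⊕b23⊕b25⊕b27⊕b29⊕b31 = 1⊕1⊕0⊕0⊕0⊕0⊕0⊕0⊕0⊕1⊕1⊕0⊕0⊕0⊕1⊕0 = 1
s2: b2⊕b3⊕b6⊕b7⊕b10⊕b11⊕b14⊕b15⊕b18⊕b19⊕b22⊕b23⊕b26⊕b27⊕b30⊕b31 = 0⊕1⊕1⊕0⊕0⊕0⊕1⊕0⊕0⊕1⊕0⊕0⊕1⊕0⊕1⊕0 = 0
s4: b4⊕b5⊕b6⊕b7⊕b12⊕b13⊕b14⊕b15⊕b20⊕b21⊕b22⊕b23⊕b28⊕b29⊕b30⊕b31 = 0⊕0⊕1⊕0⊕0⊕0⊕1⊕0⊕0⊕1⊕0⊕0⊕0⊕1⊕1⊕0 = 1
s8: b8⊕b9⊕b10⊕b11⊕b12⊕b13⊕b14⊕b15⊕b24⊕b25⊕b26⊕b27⊕b28⊕b29⊕b30⊕b31 = 1⊕0⊕0⊕0⊕0⊕0⊕1⊕0⊕1⊕0⊕1⊕0⊕0⊕1⊕1⊕0 = 0
s16: b16⊕b17⊕b18⊕b19⊕b20⊕b21⊕b22⊕b23⊕b24⊕b25⊕b26⊕b27⊕b28⊕b29⊕b30⊕b31 = 0⊕0⊕0⊕1⊕0⊕1⊕0⊕0⊕1⊕0⊕1⊕0⊕0⊕1⊕1⊕0 = 0
Syndrome (s16...s1) = 00101 → position 5.
Flip bit 5: corrected codeword = 1010110100000100001010010100110
Data bits at positions 3,5,6,7,9,10,11,12,13,14,15,17,18,19,20,21,22,23,24,25,26,27,28,29,30,31: 11100000010001010010100110

11100000010001010010100110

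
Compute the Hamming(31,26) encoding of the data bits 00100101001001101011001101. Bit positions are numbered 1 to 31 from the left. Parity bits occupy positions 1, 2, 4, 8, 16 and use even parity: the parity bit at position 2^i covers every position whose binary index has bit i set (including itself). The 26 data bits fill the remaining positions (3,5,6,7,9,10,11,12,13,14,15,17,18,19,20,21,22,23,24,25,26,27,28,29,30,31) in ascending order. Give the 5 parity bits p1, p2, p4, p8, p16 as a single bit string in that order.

Place data bits at non-power-of-two positions: b3=0, b5=0, b6=1, b7=0, b9=0, b10=1, b11=0, b12=1, b13=0, b14=0, b15=1, b17=0, b18=0, b19=1, b20=1, b21=0, b22=1, b23=0, b24=1, b25=1, b26=0, b27=0, b28=1, b29=1, b30=0, b31=1.
p1 = XOR of data positions {3,5,7,9,11,13,15,17,19,21,23,25,27,29,31} = 0⊕0⊕0⊕0⊕0⊕0⊕1⊕0⊕1⊕0⊕0⊕1⊕0⊕1⊕1 = 1
p2 = XOR of data positions {3,6,7,10,11,14,15,18,19,22,23,26,27,30,31} = 0⊕1⊕0⊕1⊕0⊕0⊕1⊕0⊕1⊕1⊕0⊕0⊕0⊕0⊕1 = 0
p4 = XOR of data positions {5,6,7,12,13,14,15,20,21,22,23,28,29,30,31} = 0⊕1⊕0⊕1⊕0⊕0⊕1⊕1⊕0⊕1⊕0⊕1⊕1⊕0⊕1 = 0
p8 = XOR of data positions {9,10,11,12,13,14,15,24,25,26,27,28,29,30,31} = 0⊕1⊕0⊕1⊕0⊕0⊕1⊕1⊕1⊕0⊕0⊕1⊕1⊕0⊕1 = 0
p16 = XOR of data positions {17,18,19,20,21,22,23,24,25,26,27,28,29,30,31} = 0⊕0⊕1⊕1⊕0⊕1⊕0⊕1⊕1⊕0⊕0⊕1⊕1⊕0⊕1 = 0
Parity bits p1,p2,p4,p8,p16 = 10000

10000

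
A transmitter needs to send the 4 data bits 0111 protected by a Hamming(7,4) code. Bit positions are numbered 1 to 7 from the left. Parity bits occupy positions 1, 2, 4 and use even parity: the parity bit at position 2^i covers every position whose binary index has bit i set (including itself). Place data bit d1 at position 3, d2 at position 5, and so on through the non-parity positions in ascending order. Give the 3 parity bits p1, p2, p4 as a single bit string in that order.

Place data bits at non-power-of-two positions: b3=0, b5=1, b6=1, b7=1.
p1 = XOR of data positions {3,5,7} = 0⊕1⊕1 = 0
p2 = XOR of data positions {3,6,7} = 0⊕1⊕1 = 0
p4 = XOR of data positions {5,6,7} = 1⊕1⊕1 = 1
Parity bits p1,p2,p4 = 001

001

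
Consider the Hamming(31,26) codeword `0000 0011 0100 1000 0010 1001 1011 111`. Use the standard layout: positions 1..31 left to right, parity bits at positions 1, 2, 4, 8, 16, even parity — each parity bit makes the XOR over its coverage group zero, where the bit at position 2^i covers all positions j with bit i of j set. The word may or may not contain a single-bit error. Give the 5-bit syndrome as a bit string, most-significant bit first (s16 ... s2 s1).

10100

s1: b1⊕b3⊕b5⊕b7⊕b9⊕b11⊕b13⊕b15⊕b17⊕b19⊕b21⊕b23⊕b25⊕b27⊕b29⊕b31 = 0⊕0⊕0⊕1⊕0⊕0⊕1⊕0⊕0⊕1⊕1⊕0⊕1⊕1⊕1⊕1 = 0
s2: b2⊕b3⊕b6⊕b7⊕b10⊕b11⊕b14⊕b15⊕b18⊕b19⊕b22⊕b23⊕b26⊕b27⊕b30⊕b31 = 0⊕0⊕0⊕1⊕1⊕0⊕0⊕0⊕0⊕1⊕0⊕0⊕0⊕1⊕1⊕1 = 0
s4: b4⊕b5⊕b6⊕b7⊕b12⊕b13⊕b14⊕b15⊕b20⊕b21⊕b22⊕b23⊕b28⊕b29⊕b30⊕b31 = 0⊕0⊕0⊕1⊕0⊕1⊕0⊕0⊕0⊕1⊕0⊕0⊕1⊕1⊕1⊕1 = 1
s8: b8⊕b9⊕b10⊕b11⊕b12⊕b13⊕b14⊕b15⊕b24⊕b25⊕b26⊕b27⊕b28⊕b29⊕b30⊕b31 = 1⊕0⊕1⊕0⊕0⊕1⊕0⊕0⊕1⊕1⊕0⊕1⊕1⊕1⊕1⊕1 = 0
s16: b16⊕b17⊕b18⊕b19⊕b20⊕b21⊕b22⊕b23⊕b24⊕b25⊕b26⊕b27⊕b28⊕b29⊕b30⊕b31 = 0⊕0⊕0⊕1⊕0⊕1⊕0⊕0⊕1⊕1⊕0⊕1⊕1⊕1⊕1⊕1 = 1
Syndrome (s16...s1) = 10100 → position 20.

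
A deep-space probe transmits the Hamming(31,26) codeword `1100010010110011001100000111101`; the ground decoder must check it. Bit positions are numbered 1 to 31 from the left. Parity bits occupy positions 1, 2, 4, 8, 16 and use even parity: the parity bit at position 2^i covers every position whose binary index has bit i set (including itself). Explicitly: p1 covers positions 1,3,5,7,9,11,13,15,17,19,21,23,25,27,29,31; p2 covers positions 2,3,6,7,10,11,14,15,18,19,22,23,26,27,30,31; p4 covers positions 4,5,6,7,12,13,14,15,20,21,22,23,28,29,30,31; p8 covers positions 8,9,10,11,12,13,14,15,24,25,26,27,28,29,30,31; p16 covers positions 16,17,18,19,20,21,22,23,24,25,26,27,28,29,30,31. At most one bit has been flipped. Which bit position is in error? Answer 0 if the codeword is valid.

s1: b1⊕b3⊕b5⊕b7⊕b9⊕b11⊕b13⊕b15⊕b17⊕b19⊕b21⊕b23⊕b25⊕b27⊕b29⊕b31 = 1⊕0⊕0⊕0⊕1⊕1⊕0⊕1⊕0⊕1⊕0⊕0⊕0⊕1⊕1⊕1 = 0
s2: b2⊕b3⊕b6⊕b7⊕b10⊕b11⊕b14⊕b15⊕b18⊕b19⊕b22⊕b23⊕b26⊕b27⊕b30⊕b31 = 1⊕0⊕1⊕0⊕0⊕1⊕0⊕1⊕0⊕1⊕0⊕0⊕1⊕1⊕0⊕1 = 0
s4: b4⊕b5⊕b6⊕b7⊕b12⊕b13⊕b14⊕b15⊕b20⊕b21⊕b22⊕b23⊕b28⊕b29⊕b30⊕b31 = 0⊕0⊕1⊕0⊕1⊕0⊕0⊕1⊕1⊕0⊕0⊕0⊕1⊕1⊕0⊕1 = 1
s8: b8⊕b9⊕b10⊕b11⊕b12⊕b13⊕b14⊕b15⊕b24⊕b25⊕b26⊕b27⊕b28⊕b29⊕b30⊕b31 = 0⊕1⊕0⊕1⊕1⊕0⊕0⊕1⊕0⊕0⊕1⊕1⊕1⊕1⊕0⊕1 = 1
s16: b16⊕b17⊕b18⊕b19⊕b20⊕b21⊕b22⊕b23⊕b24⊕b25⊕b26⊕b27⊕b28⊕b29⊕b30⊕b31 = 1⊕0⊕0⊕1⊕1⊕0⊕0⊕0⊕0⊕0⊕1⊕1⊕1⊕1⊕0⊕1 = 0
Syndrome (s16...s1) = 01100 → position 12.

12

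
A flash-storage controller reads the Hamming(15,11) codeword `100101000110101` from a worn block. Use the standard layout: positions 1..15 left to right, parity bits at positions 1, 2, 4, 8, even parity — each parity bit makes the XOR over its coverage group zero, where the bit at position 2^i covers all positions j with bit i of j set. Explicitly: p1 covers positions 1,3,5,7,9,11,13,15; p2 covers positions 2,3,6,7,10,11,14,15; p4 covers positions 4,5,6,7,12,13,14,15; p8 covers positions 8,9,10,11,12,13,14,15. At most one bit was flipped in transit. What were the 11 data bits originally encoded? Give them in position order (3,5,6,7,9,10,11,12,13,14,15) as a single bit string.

00100110101

s1: b1⊕b3⊕b5⊕b7⊕b9⊕b11⊕b13⊕b15 = 1⊕0⊕0⊕0⊕0⊕1⊕1⊕1 = 0
s2: b2⊕b3⊕b6⊕b7⊕b10⊕b11⊕b14⊕b15 = 0⊕0⊕1⊕0⊕1⊕1⊕0⊕1 = 0
s4: b4⊕b5⊕b6⊕b7⊕b12⊕b13⊕b14⊕b15 = 1⊕0⊕1⊕0⊕0⊕1⊕0⊕1 = 0
s8: b8⊕b9⊕b10⊕b11⊕b12⊕b13⊕b14⊕b15 = 0⊕0⊕1⊕1⊕0⊕1⊕0⊕1 = 0
Syndrome (s8...s1) = 0000 → position 0 (no error).
No correction needed.
Data bits at positions 3,5,6,7,9,10,11,12,13,14,15: 00100110101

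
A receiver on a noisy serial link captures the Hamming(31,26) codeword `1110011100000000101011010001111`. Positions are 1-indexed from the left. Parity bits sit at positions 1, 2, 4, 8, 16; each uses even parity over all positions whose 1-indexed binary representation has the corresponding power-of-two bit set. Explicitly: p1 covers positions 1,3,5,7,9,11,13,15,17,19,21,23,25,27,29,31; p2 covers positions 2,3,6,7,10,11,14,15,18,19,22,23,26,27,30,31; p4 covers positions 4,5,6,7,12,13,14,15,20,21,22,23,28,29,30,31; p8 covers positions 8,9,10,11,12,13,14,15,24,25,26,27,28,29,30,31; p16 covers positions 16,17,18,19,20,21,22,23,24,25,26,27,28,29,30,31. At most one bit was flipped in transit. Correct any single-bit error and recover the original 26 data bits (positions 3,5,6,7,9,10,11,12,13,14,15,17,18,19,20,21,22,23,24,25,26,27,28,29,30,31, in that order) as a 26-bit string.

10110000000101011010001111

s1: b1⊕b3⊕b5⊕b7⊕b9⊕b11⊕b13⊕b15⊕b17⊕b19⊕b21⊕b23⊕b25⊕b27⊕b29⊕b31 = 1⊕1⊕0⊕1⊕0⊕0⊕0⊕0⊕1⊕1⊕1⊕0⊕0⊕0⊕1⊕1 = 0
s2: b2⊕b3⊕b6⊕b7⊕b10⊕b11⊕b14⊕b15⊕b18⊕b19⊕b22⊕b23⊕b26⊕b27⊕b30⊕b31 = 1⊕1⊕1⊕1⊕0⊕0⊕0⊕0⊕0⊕1⊕1⊕0⊕0⊕0⊕1⊕1 = 0
s4: b4⊕b5⊕b6⊕b7⊕b12⊕b13⊕b14⊕b15⊕b20⊕b21⊕b22⊕b23⊕b28⊕b29⊕b30⊕b31 = 0⊕0⊕1⊕1⊕0⊕0⊕0⊕0⊕0⊕1⊕1⊕0⊕1⊕1⊕1⊕1 = 0
s8: b8⊕b9⊕b10⊕b11⊕b12⊕b13⊕b14⊕b15⊕b24⊕b25⊕b26⊕b27⊕b28⊕b29⊕b30⊕b31 = 1⊕0⊕0⊕0⊕0⊕0⊕0⊕0⊕1⊕0⊕0⊕0⊕1⊕1⊕1⊕1 = 0
s16: b16⊕b17⊕b18⊕b19⊕b20⊕b21⊕b22⊕b23⊕b24⊕b25⊕b26⊕b27⊕b28⊕b29⊕b30⊕b31 = 0⊕1⊕0⊕1⊕0⊕1⊕1⊕0⊕1⊕0⊕0⊕0⊕1⊕1⊕1⊕1 = 1
Syndrome (s16...s1) = 10000 → position 16.
Flip bit 16: corrected codeword = 1110011100000001101011010001111
Data bits at positions 3,5,6,7,9,10,11,12,13,14,15,17,18,19,20,21,22,23,24,25,26,27,28,29,30,31: 10110000000101011010001111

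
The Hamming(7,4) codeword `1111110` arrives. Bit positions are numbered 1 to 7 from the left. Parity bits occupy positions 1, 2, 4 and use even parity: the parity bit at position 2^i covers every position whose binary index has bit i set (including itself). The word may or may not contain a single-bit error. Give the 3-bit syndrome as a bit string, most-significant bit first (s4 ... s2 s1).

111

s1: b1⊕b3⊕b5⊕b7 = 1⊕1⊕1⊕0 = 1
s2: b2⊕b3⊕b6⊕b7 = 1⊕1⊕1⊕0 = 1
s4: b4⊕b5⊕b6⊕b7 = 1⊕1⊕1⊕0 = 1
Syndrome (s4...s1) = 111 → position 7.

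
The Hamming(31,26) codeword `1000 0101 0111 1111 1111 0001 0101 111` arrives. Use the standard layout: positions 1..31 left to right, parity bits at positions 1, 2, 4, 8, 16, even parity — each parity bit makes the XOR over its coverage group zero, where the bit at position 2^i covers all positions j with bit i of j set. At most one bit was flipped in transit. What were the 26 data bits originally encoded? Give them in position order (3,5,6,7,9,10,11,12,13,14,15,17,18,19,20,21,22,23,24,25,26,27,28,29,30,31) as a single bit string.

s1: b1⊕b3⊕b5⊕b7⊕b9⊕b11⊕b13⊕b15⊕b17⊕b19⊕b21⊕b23⊕b25⊕b27⊕b29⊕b31 = 1⊕0⊕0⊕0⊕0⊕1⊕1⊕1⊕1⊕1⊕0⊕0⊕0⊕0⊕1⊕1 = 0
s2: b2⊕b3⊕b6⊕b7⊕b10⊕b11⊕b14⊕b15⊕b18⊕b19⊕b22⊕b23⊕b26⊕b27⊕b30⊕b31 = 0⊕0⊕1⊕0⊕1⊕1⊕1⊕1⊕1⊕1⊕0⊕0⊕1⊕0⊕1⊕1 = 0
s4: b4⊕b5⊕b6⊕b7⊕b12⊕b13⊕b14⊕b15⊕b20⊕b21⊕b22⊕b23⊕b28⊕b29⊕b30⊕b31 = 0⊕0⊕1⊕0⊕1⊕1⊕1⊕1⊕1⊕0⊕0⊕0⊕1⊕1⊕1⊕1 = 0
s8: b8⊕b9⊕b10⊕b11⊕b12⊕b13⊕b14⊕b15⊕b24⊕b25⊕b26⊕b27⊕b28⊕b29⊕b30⊕b31 = 1⊕0⊕1⊕1⊕1⊕1⊕1⊕1⊕1⊕0⊕1⊕0⊕1⊕1⊕1⊕1 = 1
s16: b16⊕b17⊕b18⊕b19⊕b20⊕b21⊕b22⊕b23⊕b24⊕b25⊕b26⊕b27⊕b28⊕b29⊕b30⊕b31 = 1⊕1⊕1⊕1⊕1⊕0⊕0⊕0⊕1⊕0⊕1⊕0⊕1⊕1⊕1⊕1 = 1
Syndrome (s16...s1) = 11000 → position 24.
Flip bit 24: corrected codeword = 1000010101111111111100000101111
Data bits at positions 3,5,6,7,9,10,11,12,13,14,15,17,18,19,20,21,22,23,24,25,26,27,28,29,30,31: 00100111111111100000101111

00100111111111100000101111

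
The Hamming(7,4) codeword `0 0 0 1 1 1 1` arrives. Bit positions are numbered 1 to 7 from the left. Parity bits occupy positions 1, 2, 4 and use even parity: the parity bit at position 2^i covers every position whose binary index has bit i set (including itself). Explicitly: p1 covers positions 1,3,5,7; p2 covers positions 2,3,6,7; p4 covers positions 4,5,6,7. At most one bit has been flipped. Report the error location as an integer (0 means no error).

s1: b1⊕b3⊕b5⊕b7 = 0⊕0⊕1⊕1 = 0
s2: b2⊕b3⊕b6⊕b7 = 0⊕0⊕1⊕1 = 0
s4: b4⊕b5⊕b6⊕b7 = 1⊕1⊕1⊕1 = 0
Syndrome (s4...s1) = 000 → position 0 (no error).

0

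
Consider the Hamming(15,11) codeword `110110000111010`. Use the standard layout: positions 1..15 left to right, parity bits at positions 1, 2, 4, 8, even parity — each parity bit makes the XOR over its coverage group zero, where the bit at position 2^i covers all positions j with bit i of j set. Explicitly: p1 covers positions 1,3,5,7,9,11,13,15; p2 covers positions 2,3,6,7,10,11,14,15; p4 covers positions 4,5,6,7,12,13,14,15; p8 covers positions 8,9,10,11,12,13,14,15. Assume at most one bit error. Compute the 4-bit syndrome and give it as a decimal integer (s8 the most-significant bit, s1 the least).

s1: b1⊕b3⊕b5⊕b7⊕b9⊕b11⊕b13⊕b15 = 1⊕0⊕1⊕0⊕0⊕1⊕0⊕0 = 1
s2: b2⊕b3⊕b6⊕b7⊕b10⊕b11⊕b14⊕b15 = 1⊕0⊕0⊕0⊕1⊕1⊕1⊕0 = 0
s4: b4⊕b5⊕b6⊕b7⊕b12⊕b13⊕b14⊕b15 = 1⊕1⊕0⊕0⊕1⊕0⊕1⊕0 = 0
s8: b8⊕b9⊕b10⊕b11⊕b12⊕b13⊕b14⊕b15 = 0⊕0⊕1⊕1⊕1⊕0⊕1⊕0 = 0
Syndrome (s8...s1) = 0001 → position 1.

1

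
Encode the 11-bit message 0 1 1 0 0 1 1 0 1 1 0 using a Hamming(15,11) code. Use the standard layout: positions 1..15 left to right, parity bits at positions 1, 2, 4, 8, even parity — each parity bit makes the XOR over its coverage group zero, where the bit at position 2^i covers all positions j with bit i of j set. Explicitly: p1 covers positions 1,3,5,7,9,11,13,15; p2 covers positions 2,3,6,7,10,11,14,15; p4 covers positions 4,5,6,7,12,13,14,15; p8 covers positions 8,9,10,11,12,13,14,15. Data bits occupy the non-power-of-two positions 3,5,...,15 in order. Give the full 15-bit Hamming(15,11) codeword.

Place data bits at non-power-of-two positions: b3=0, b5=1, b6=1, b7=0, b9=0, b10=1, b11=1, b12=0, b13=1, b14=1, b15=0.
p1 = XOR of data positions {3,5,7,9,11,13,15} = 0⊕1⊕0⊕0⊕1⊕1⊕0 = 1
p2 = XOR of data positions {3,6,7,10,11,14,15} = 0⊕1⊕0⊕1⊕1⊕1⊕0 = 0
p4 = XOR of data positions {5,6,7,12,13,14,15} = 1⊕1⊕0⊕0⊕1⊕1⊕0 = 0
p8 = XOR of data positions {9,10,11,12,13,14,15} = 0⊕1⊕1⊕0⊕1⊕1⊕0 = 0
Codeword b1..b15 = 100011000110110

100011000110110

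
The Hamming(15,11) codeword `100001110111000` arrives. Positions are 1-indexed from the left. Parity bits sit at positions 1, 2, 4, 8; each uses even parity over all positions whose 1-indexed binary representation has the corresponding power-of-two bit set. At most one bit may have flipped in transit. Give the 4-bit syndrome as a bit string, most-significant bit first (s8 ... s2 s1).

0101

s1: b1⊕b3⊕b5⊕b7⊕b9⊕b11⊕b13⊕b15 = 1⊕0⊕0⊕1⊕0⊕1⊕0⊕0 = 1
s2: b2⊕b3⊕b6⊕b7⊕b10⊕b11⊕b14⊕b15 = 0⊕0⊕1⊕1⊕1⊕1⊕0⊕0 = 0
s4: b4⊕b5⊕b6⊕b7⊕b12⊕b13⊕b14⊕b15 = 0⊕0⊕1⊕1⊕1⊕0⊕0⊕0 = 1
s8: b8⊕b9⊕b10⊕b11⊕b12⊕b13⊕b14⊕b15 = 1⊕0⊕1⊕1⊕1⊕0⊕0⊕0 = 0
Syndrome (s8...s1) = 0101 → position 5.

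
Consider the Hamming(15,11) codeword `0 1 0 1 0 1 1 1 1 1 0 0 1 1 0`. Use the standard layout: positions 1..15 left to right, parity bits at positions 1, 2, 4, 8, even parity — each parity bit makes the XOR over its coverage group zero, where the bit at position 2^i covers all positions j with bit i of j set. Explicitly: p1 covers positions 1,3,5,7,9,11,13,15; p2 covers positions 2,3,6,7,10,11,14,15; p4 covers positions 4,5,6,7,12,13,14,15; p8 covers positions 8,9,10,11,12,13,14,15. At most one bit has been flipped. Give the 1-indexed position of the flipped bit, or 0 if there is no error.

15

s1: b1⊕b3⊕b5⊕b7⊕b9⊕b11⊕b13⊕b15 = 0⊕0⊕0⊕1⊕1⊕0⊕1⊕0 = 1
s2: b2⊕b3⊕b6⊕b7⊕b10⊕b11⊕b14⊕b15 = 1⊕0⊕1⊕1⊕1⊕0⊕1⊕0 = 1
s4: b4⊕b5⊕b6⊕b7⊕b12⊕b13⊕b14⊕b15 = 1⊕0⊕1⊕1⊕0⊕1⊕1⊕0 = 1
s8: b8⊕b9⊕b10⊕b11⊕b12⊕b13⊕b14⊕b15 = 1⊕1⊕1⊕0⊕0⊕1⊕1⊕0 = 1
Syndrome (s8...s1) = 1111 → position 15.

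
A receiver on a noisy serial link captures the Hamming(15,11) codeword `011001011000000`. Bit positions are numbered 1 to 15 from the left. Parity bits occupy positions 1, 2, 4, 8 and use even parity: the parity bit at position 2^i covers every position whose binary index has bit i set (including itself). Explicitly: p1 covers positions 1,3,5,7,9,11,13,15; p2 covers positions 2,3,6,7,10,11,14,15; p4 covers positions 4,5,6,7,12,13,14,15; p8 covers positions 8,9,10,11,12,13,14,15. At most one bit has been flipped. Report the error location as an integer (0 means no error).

6

s1: b1⊕b3⊕b5⊕b7⊕b9⊕b11⊕b13⊕b15 = 0⊕1⊕0⊕0⊕1⊕0⊕0⊕0 = 0
s2: b2⊕b3⊕b6⊕b7⊕b10⊕b11⊕b14⊕b15 = 1⊕1⊕1⊕0⊕0⊕0⊕0⊕0 = 1
s4: b4⊕b5⊕b6⊕b7⊕b12⊕b13⊕b14⊕b15 = 0⊕0⊕1⊕0⊕0⊕0⊕0⊕0 = 1
s8: b8⊕b9⊕b10⊕b11⊕b12⊕b13⊕b14⊕b15 = 1⊕1⊕0⊕0⊕0⊕0⊕0⊕0 = 0
Syndrome (s8...s1) = 0110 → position 6.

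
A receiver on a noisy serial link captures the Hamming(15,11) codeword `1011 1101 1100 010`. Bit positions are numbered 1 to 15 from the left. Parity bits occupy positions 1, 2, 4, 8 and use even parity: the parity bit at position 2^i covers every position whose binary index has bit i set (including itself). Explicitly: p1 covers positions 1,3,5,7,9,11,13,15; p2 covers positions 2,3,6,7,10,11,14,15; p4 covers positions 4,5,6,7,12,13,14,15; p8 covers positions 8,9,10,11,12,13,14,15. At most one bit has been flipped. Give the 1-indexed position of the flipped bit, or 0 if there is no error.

s1: b1⊕b3⊕b5⊕b7⊕b9⊕b11⊕b13⊕b15 = 1⊕1⊕1⊕0⊕1⊕0⊕0⊕0 = 0
s2: b2⊕b3⊕b6⊕b7⊕b10⊕b11⊕b14⊕b15 = 0⊕1⊕1⊕0⊕1⊕0⊕1⊕0 = 0
s4: b4⊕b5⊕b6⊕b7⊕b12⊕b13⊕b14⊕b15 = 1⊕1⊕1⊕0⊕0⊕0⊕1⊕0 = 0
s8: b8⊕b9⊕b10⊕b11⊕b12⊕b13⊕b14⊕b15 = 1⊕1⊕1⊕0⊕0⊕0⊕1⊕0 = 0
Syndrome (s8...s1) = 0000 → position 0 (no error).

0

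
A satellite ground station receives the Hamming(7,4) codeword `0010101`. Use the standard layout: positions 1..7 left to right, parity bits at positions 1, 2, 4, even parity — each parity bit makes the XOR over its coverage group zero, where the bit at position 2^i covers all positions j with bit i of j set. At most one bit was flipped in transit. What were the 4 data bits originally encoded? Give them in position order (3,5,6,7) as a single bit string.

1101

s1: b1⊕b3⊕b5⊕b7 = 0⊕1⊕1⊕1 = 1
s2: b2⊕b3⊕b6⊕b7 = 0⊕1⊕0⊕1 = 0
s4: b4⊕b5⊕b6⊕b7 = 0⊕1⊕0⊕1 = 0
Syndrome (s4...s1) = 001 → position 1.
Flip bit 1: corrected codeword = 1010101
Data bits at positions 3,5,6,7: 1101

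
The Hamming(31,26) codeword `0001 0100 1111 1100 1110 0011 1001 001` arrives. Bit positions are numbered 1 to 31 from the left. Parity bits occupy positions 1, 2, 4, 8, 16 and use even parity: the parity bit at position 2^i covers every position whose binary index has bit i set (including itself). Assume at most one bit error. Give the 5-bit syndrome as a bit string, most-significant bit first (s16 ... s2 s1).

s1: b1⊕b3⊕b5⊕b7⊕b9⊕b11⊕b13⊕b15⊕b17⊕b19⊕b21⊕b23⊕b25⊕b27⊕b29⊕b31 = 0⊕0⊕0⊕0⊕1⊕1⊕1⊕0⊕1⊕1⊕0⊕1⊕1⊕0⊕0⊕1 = 0
s2: b2⊕b3⊕b6⊕b7⊕b10⊕b11⊕b14⊕b15⊕b18⊕b19⊕b22⊕b23⊕b26⊕b27⊕b30⊕b31 = 0⊕0⊕1⊕0⊕1⊕1⊕1⊕0⊕1⊕1⊕0⊕1⊕0⊕0⊕0⊕1 = 0
s4: b4⊕b5⊕b6⊕b7⊕b12⊕b13⊕b14⊕b15⊕b20⊕b21⊕b22⊕b23⊕b28⊕b29⊕b30⊕b31 = 1⊕0⊕1⊕0⊕1⊕1⊕1⊕0⊕0⊕0⊕0⊕1⊕1⊕0⊕0⊕1 = 0
s8: b8⊕b9⊕b10⊕b11⊕b12⊕b13⊕b14⊕b15⊕b24⊕b25⊕b26⊕b27⊕b28⊕b29⊕b30⊕b31 = 0⊕1⊕1⊕1⊕1⊕1⊕1⊕0⊕1⊕1⊕0⊕0⊕1⊕0⊕0⊕1 = 0
s16: b16⊕b17⊕b18⊕b19⊕b20⊕b21⊕b22⊕b23⊕b24⊕b25⊕b26⊕b27⊕b28⊕b29⊕b30⊕b31 = 0⊕1⊕1⊕1⊕0⊕0⊕0⊕1⊕1⊕1⊕0⊕0⊕1⊕0⊕0⊕1 = 0
Syndrome (s16...s1) = 00000 → position 0 (no error).

00000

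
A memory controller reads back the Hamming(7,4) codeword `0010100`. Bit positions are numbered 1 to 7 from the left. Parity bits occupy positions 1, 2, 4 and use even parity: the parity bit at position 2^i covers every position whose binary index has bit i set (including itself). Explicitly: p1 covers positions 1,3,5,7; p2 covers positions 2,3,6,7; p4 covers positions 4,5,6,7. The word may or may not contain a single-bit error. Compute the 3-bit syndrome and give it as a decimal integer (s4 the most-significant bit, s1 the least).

6

s1: b1⊕b3⊕b5⊕b7 = 0⊕1⊕1⊕0 = 0
s2: b2⊕b3⊕b6⊕b7 = 0⊕1⊕0⊕0 = 1
s4: b4⊕b5⊕b6⊕b7 = 0⊕1⊕0⊕0 = 1
Syndrome (s4...s1) = 110 → position 6.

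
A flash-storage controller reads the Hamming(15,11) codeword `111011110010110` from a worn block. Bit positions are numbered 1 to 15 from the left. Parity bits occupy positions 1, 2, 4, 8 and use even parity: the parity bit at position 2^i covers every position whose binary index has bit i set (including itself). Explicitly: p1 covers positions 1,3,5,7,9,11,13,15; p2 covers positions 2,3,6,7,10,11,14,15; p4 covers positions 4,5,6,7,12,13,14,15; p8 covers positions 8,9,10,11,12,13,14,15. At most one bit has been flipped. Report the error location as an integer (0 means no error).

4

s1: b1⊕b3⊕b5⊕b7⊕b9⊕b11⊕b13⊕b15 = 1⊕1⊕1⊕1⊕0⊕1⊕1⊕0 = 0
s2: b2⊕b3⊕b6⊕b7⊕b10⊕b11⊕b14⊕b15 = 1⊕1⊕1⊕1⊕0⊕1⊕1⊕0 = 0
s4: b4⊕b5⊕b6⊕b7⊕b12⊕b13⊕b14⊕b15 = 0⊕1⊕1⊕1⊕0⊕1⊕1⊕0 = 1
s8: b8⊕b9⊕b10⊕b11⊕b12⊕b13⊕b14⊕b15 = 1⊕0⊕0⊕1⊕0⊕1⊕1⊕0 = 0
Syndrome (s8...s1) = 0100 → position 4.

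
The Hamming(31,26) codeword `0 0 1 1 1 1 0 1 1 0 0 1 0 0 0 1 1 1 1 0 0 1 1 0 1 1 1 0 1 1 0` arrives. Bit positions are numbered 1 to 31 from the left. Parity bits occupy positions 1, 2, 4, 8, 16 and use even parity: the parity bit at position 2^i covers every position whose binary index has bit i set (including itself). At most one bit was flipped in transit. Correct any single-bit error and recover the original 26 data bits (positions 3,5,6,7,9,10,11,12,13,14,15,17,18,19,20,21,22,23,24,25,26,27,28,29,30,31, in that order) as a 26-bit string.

11101001000110001101110110

s1: b1⊕b3⊕b5⊕b7⊕b9⊕b11⊕b13⊕b15⊕b17⊕b19⊕b21⊕b23⊕b25⊕b27⊕b29⊕b31 = 0⊕1⊕1⊕0⊕1⊕0⊕0⊕0⊕1⊕1⊕0⊕1⊕1⊕1⊕1⊕0 = 1
s2: b2⊕b3⊕b6⊕b7⊕b10⊕b11⊕b14⊕b15⊕b18⊕b19⊕b22⊕b23⊕b26⊕b27⊕b30⊕b31 = 0⊕1⊕1⊕0⊕0⊕0⊕0⊕0⊕1⊕1⊕1⊕1⊕1⊕1⊕1⊕0 = 1
s4: b4⊕b5⊕b6⊕b7⊕b12⊕b13⊕b14⊕b15⊕b20⊕b21⊕b22⊕b23⊕b28⊕b29⊕b30⊕b31 = 1⊕1⊕1⊕0⊕1⊕0⊕0⊕0⊕0⊕0⊕1⊕1⊕0⊕1⊕1⊕0 = 0
s8: b8⊕b9⊕b10⊕b11⊕b12⊕b13⊕b14⊕b15⊕b24⊕b25⊕b26⊕b27⊕b28⊕b29⊕b30⊕b31 = 1⊕1⊕0⊕0⊕1⊕0⊕0⊕0⊕0⊕1⊕1⊕1⊕0⊕1⊕1⊕0 = 0
s16: b16⊕b17⊕b18⊕b19⊕b20⊕b21⊕b22⊕b23⊕b24⊕b25⊕b26⊕b27⊕b28⊕b29⊕b30⊕b31 = 1⊕1⊕1⊕1⊕0⊕0⊕1⊕1⊕0⊕1⊕1⊕1⊕0⊕1⊕1⊕0 = 1
Syndrome (s16...s1) = 10011 → position 19.
Flip bit 19: corrected codeword = 0011110110010001110001101110110
Data bits at positions 3,5,6,7,9,10,11,12,13,14,15,17,18,19,20,21,22,23,24,25,26,27,28,29,30,31: 11101001000110001101110110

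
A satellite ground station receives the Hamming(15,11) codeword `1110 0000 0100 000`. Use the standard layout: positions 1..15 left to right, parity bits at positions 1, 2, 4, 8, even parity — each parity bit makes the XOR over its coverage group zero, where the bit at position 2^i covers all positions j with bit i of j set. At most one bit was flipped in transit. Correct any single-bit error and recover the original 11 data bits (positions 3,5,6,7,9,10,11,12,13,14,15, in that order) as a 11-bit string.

10000000000

s1: b1⊕b3⊕b5⊕b7⊕b9⊕b11⊕b13⊕b15 = 1⊕1⊕0⊕0⊕0⊕0⊕0⊕0 = 0
s2: b2⊕b3⊕b6⊕b7⊕b10⊕b11⊕b14⊕b15 = 1⊕1⊕0⊕0⊕1⊕0⊕0⊕0 = 1
s4: b4⊕b5⊕b6⊕b7⊕b12⊕b13⊕b14⊕b15 = 0⊕0⊕0⊕0⊕0⊕0⊕0⊕0 = 0
s8: b8⊕b9⊕b10⊕b11⊕b12⊕b13⊕b14⊕b15 = 0⊕0⊕1⊕0⊕0⊕0⊕0⊕0 = 1
Syndrome (s8...s1) = 1010 → position 10.
Flip bit 10: corrected codeword = 111000000000000
Data bits at positions 3,5,6,7,9,10,11,12,13,14,15: 10000000000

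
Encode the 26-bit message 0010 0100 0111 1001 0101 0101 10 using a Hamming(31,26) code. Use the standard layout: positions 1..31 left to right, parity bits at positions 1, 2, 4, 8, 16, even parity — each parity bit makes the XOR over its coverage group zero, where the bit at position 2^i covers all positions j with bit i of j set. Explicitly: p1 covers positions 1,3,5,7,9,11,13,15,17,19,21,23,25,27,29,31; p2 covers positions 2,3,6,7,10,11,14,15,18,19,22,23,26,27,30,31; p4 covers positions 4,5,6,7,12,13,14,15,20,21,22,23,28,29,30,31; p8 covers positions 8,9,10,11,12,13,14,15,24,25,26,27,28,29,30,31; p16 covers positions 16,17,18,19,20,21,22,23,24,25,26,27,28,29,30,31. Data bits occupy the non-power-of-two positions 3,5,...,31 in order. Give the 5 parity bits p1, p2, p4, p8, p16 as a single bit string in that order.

10110

Place data bits at non-power-of-two positions: b3=0, b5=0, b6=1, b7=0, b9=0, b10=1, b11=0, b12=0, b13=0, b14=1, b15=1, b17=1, b18=1, b19=0, b20=0, b21=1, b22=0, b23=1, b24=0, b25=1, b26=0, b27=1, b28=0, b29=1, b30=1, b31=0.
p1 = XOR of data positions {3,5,7,9,11,13,15,17,19,21,23,25,27,29,31} = 0⊕0⊕0⊕0⊕0⊕0⊕1⊕1⊕0⊕1⊕1⊕1⊕1⊕1⊕0 = 1
p2 = XOR of data positions {3,6,7,10,11,14,15,18,19,22,23,26,27,30,31} = 0⊕1⊕0⊕1⊕0⊕1⊕1⊕1⊕0⊕0⊕1⊕0⊕1⊕1⊕0 = 0
p4 = XOR of data positions {5,6,7,12,13,14,15,20,21,22,23,28,29,30,31} = 0⊕1⊕0⊕0⊕0⊕1⊕1⊕0⊕1⊕0⊕1⊕0⊕1⊕1⊕0 = 1
p8 = XOR of data positions {9,10,11,12,13,14,15,24,25,26,27,28,29,30,31} = 0⊕1⊕0⊕0⊕0⊕1⊕1⊕0⊕1⊕0⊕1⊕0⊕1⊕1⊕0 = 1
p16 = XOR of data positions {17,18,19,20,21,22,23,24,25,26,27,28,29,30,31} = 1⊕1⊕0⊕0⊕1⊕0⊕1⊕0⊕1⊕0⊕1⊕0⊕1⊕1⊕0 = 0
Parity bits p1,p2,p4,p8,p16 = 10110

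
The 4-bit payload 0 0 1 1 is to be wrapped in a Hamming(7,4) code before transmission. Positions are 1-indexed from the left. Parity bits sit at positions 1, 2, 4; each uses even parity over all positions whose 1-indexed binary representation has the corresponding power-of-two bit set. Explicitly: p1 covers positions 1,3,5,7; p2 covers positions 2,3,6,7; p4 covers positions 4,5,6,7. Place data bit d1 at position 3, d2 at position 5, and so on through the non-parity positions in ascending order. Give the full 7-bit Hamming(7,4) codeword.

Place data bits at non-power-of-two positions: b3=0, b5=0, b6=1, b7=1.
p1 = XOR of data positions {3,5,7} = 0⊕0⊕1 = 1
p2 = XOR of data positions {3,6,7} = 0⊕1⊕1 = 0
p4 = XOR of data positions {5,6,7} = 0⊕1⊕1 = 0
Codeword b1..b7 = 1000011

1000011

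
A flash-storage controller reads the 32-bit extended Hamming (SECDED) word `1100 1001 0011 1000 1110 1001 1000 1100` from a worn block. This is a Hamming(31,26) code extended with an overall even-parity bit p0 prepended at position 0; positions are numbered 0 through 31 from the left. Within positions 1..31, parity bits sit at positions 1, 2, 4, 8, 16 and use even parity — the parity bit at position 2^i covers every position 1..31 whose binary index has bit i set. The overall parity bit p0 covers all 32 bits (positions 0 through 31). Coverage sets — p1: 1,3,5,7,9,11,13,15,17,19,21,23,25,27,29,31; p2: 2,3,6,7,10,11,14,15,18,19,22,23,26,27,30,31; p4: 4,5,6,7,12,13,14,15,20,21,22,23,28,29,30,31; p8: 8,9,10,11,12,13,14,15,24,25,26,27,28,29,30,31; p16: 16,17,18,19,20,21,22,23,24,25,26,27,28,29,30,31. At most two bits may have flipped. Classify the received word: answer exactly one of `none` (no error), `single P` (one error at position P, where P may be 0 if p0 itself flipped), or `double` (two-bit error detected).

single 6

s1: b1⊕b3⊕b5⊕b7⊕b9⊕b11⊕b13⊕b15⊕b17⊕b19⊕b21⊕b23⊕b25⊕b27⊕b29⊕b31 = 1⊕0⊕0⊕1⊕0⊕1⊕0⊕0⊕1⊕0⊕0⊕1⊕0⊕0⊕1⊕0 = 0
s2: b2⊕b3⊕b6⊕b7⊕b10⊕b11⊕b14⊕b15⊕b18⊕b19⊕b22⊕b23⊕b26⊕b27⊕b30⊕b31 = 0⊕0⊕0⊕1⊕1⊕1⊕0⊕0⊕1⊕0⊕0⊕1⊕0⊕0⊕0⊕0 = 1
s4: b4⊕b5⊕b6⊕b7⊕b12⊕b13⊕b14⊕b15⊕b20⊕b21⊕b22⊕b23⊕b28⊕b29⊕b30⊕b31 = 1⊕0⊕0⊕1⊕1⊕0⊕0⊕0⊕1⊕0⊕0⊕1⊕1⊕1⊕0⊕0 = 1
s8: b8⊕b9⊕b10⊕b11⊕b12⊕b13⊕b14⊕b15⊕b24⊕b25⊕b26⊕b27⊕b28⊕b29⊕b30⊕b31 = 0⊕0⊕1⊕1⊕1⊕0⊕0⊕0⊕1⊕0⊕0⊕0⊕1⊕1⊕0⊕0 = 0
s16: b16⊕b17⊕b18⊕b19⊕b20⊕b21⊕b22⊕b23⊕b24⊕b25⊕b26⊕b27⊕b28⊕b29⊕b30⊕b31 = 1⊕1⊕1⊕0⊕1⊕0⊕0⊕1⊕1⊕0⊕0⊕0⊕1⊕1⊕0⊕0 = 0
Syndrome (s16...s1) = 00110 → position 6.
Overall parity (XOR of all 32 bits, including p0): 1⊕1⊕0⊕0⊕1⊕0⊕0⊕1⊕0⊕0⊕1⊕1⊕1⊕0⊕0⊕0⊕1⊕1⊕1⊕0⊕1⊕0⊕0⊕1⊕1⊕0⊕0⊕0⊕1⊕1⊕0⊕0 = 1
Overall=1, syndrome position=6 → single-bit error at position 6.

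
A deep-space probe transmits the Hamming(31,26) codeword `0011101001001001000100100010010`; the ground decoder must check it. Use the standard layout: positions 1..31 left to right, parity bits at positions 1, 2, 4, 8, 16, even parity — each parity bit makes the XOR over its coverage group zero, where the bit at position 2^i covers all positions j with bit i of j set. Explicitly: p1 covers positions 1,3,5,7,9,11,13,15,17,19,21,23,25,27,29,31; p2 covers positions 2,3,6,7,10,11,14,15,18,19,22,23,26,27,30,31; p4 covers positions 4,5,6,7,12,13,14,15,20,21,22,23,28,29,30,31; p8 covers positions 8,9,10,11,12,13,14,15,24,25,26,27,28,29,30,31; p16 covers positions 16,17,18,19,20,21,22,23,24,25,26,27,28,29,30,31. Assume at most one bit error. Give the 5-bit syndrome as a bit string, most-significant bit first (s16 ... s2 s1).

s1: b1⊕b3⊕b5⊕b7⊕b9⊕b11⊕b13⊕b15⊕b17⊕b19⊕b21⊕b23⊕b25⊕b27⊕b29⊕b31 = 0⊕1⊕1⊕1⊕0⊕0⊕1⊕0⊕0⊕0⊕0⊕1⊕0⊕1⊕0⊕0 = 0
s2: b2⊕b3⊕b6⊕b7⊕b10⊕b11⊕b14⊕b15⊕b18⊕b19⊕b22⊕b23⊕b26⊕b27⊕b30⊕b31 = 0⊕1⊕0⊕1⊕1⊕0⊕0⊕0⊕0⊕0⊕0⊕1⊕0⊕1⊕1⊕0 = 0
s4: b4⊕b5⊕b6⊕b7⊕b12⊕b13⊕b14⊕b15⊕b20⊕b21⊕b22⊕b23⊕b28⊕b29⊕b30⊕b31 = 1⊕1⊕0⊕1⊕0⊕1⊕0⊕0⊕1⊕0⊕0⊕1⊕0⊕0⊕1⊕0 = 1
s8: b8⊕b9⊕b10⊕b11⊕b12⊕b13⊕b14⊕b15⊕b24⊕b25⊕b26⊕b27⊕b28⊕b29⊕b30⊕b31 = 0⊕0⊕1⊕0⊕0⊕1⊕0⊕0⊕0⊕0⊕0⊕1⊕0⊕0⊕1⊕0 = 0
s16: b16⊕b17⊕b18⊕b19⊕b20⊕b21⊕b22⊕b23⊕b24⊕b25⊕b26⊕b27⊕b28⊕b29⊕b30⊕b31 = 1⊕0⊕0⊕0⊕1⊕0⊕0⊕1⊕0⊕0⊕0⊕1⊕0⊕0⊕1⊕0 = 1
Syndrome (s16...s1) = 10100 → position 20.

10100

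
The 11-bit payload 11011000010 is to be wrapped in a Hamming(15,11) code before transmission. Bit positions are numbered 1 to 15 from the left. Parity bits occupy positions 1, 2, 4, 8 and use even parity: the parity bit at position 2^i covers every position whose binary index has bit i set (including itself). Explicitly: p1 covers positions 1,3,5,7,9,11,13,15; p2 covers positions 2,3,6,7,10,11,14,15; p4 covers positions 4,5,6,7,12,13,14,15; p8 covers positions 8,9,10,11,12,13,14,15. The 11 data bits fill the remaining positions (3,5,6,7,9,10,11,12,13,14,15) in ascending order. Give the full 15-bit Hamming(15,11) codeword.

011110101000010

Place data bits at non-power-of-two positions: b3=1, b5=1, b6=0, b7=1, b9=1, b10=0, b11=0, b12=0, b13=0, b14=1, b15=0.
p1 = XOR of data positions {3,5,7,9,11,13,15} = 1⊕1⊕1⊕1⊕0⊕0⊕0 = 0
p2 = XOR of data positions {3,6,7,10,11,14,15} = 1⊕0⊕1⊕0⊕0⊕1⊕0 = 1
p4 = XOR of data positions {5,6,7,12,13,14,15} = 1⊕0⊕1⊕0⊕0⊕1⊕0 = 1
p8 = XOR of data positions {9,10,11,12,13,14,15} = 1⊕0⊕0⊕0⊕0⊕1⊕0 = 0
Codeword b1..b15 = 011110101000010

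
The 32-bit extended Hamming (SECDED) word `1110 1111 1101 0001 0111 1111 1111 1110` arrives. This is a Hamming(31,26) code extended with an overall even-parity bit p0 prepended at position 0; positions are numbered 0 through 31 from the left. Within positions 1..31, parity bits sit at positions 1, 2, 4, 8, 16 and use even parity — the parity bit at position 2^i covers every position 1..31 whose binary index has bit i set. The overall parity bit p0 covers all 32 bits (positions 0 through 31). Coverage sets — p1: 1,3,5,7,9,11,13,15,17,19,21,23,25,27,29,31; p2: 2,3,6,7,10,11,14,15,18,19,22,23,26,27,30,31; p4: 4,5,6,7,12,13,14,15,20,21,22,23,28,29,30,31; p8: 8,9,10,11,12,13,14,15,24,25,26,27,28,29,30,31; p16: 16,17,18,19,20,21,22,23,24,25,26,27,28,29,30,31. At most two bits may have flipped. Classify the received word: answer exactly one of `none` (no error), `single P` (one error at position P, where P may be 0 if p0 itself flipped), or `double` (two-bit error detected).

s1: b1⊕b3⊕b5⊕b7⊕b9⊕b11⊕b13⊕b15⊕b17⊕b19⊕b21⊕b23⊕b25⊕b27⊕b29⊕b31 = 1⊕0⊕1⊕1⊕1⊕1⊕0⊕1⊕1⊕1⊕1⊕1⊕1⊕1⊕1⊕0 = 1
s2: b2⊕b3⊕b6⊕b7⊕b10⊕b11⊕b14⊕b15⊕b18⊕b19⊕b22⊕b23⊕b26⊕b27⊕b30⊕b31 = 1⊕0⊕1⊕1⊕0⊕1⊕0⊕1⊕1⊕1⊕1⊕1⊕1⊕1⊕1⊕0 = 0
s4: b4⊕b5⊕b6⊕b7⊕b12⊕b13⊕b14⊕b15⊕b20⊕b21⊕b22⊕b23⊕b28⊕b29⊕b30⊕b31 = 1⊕1⊕1⊕1⊕0⊕0⊕0⊕1⊕1⊕1⊕1⊕1⊕1⊕1⊕1⊕0 = 0
s8: b8⊕b9⊕b10⊕b11⊕b12⊕b13⊕b14⊕b15⊕b24⊕b25⊕b26⊕b27⊕b28⊕b29⊕b30⊕b31 = 1⊕1⊕0⊕1⊕0⊕0⊕0⊕1⊕1⊕1⊕1⊕1⊕1⊕1⊕1⊕0 = 1
s16: b16⊕b17⊕b18⊕b19⊕b20⊕b21⊕b22⊕b23⊕b24⊕b25⊕b26⊕b27⊕b28⊕b29⊕b30⊕b31 = 0⊕1⊕1⊕1⊕1⊕1⊕1⊕1⊕1⊕1⊕1⊕1⊕1⊕1⊕1⊕0 = 0
Syndrome (s16...s1) = 01001 → position 9.
Overall parity (XOR of all 32 bits, including p0): 1⊕1⊕1⊕0⊕1⊕1⊕1⊕1⊕1⊕1⊕0⊕1⊕0⊕0⊕0⊕1⊕0⊕1⊕1⊕1⊕1⊕1⊕1⊕1⊕1⊕1⊕1⊕1⊕1⊕1⊕1⊕0 = 1
Overall=1, syndrome position=9 → single-bit error at position 9.

single 9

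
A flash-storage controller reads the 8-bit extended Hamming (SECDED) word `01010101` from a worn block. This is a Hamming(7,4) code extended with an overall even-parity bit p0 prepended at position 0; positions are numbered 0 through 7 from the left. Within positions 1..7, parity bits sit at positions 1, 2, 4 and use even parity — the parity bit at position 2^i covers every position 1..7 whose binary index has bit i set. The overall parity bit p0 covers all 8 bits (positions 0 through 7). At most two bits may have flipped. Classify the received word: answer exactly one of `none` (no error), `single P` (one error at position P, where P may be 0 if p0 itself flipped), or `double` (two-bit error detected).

s1: b1⊕b3⊕b5⊕b7 = 1⊕1⊕1⊕1 = 0
s2: b2⊕b3⊕b6⊕b7 = 0⊕1⊕0⊕1 = 0
s4: b4⊕b5⊕b6⊕b7 = 0⊕1⊕0⊕1 = 0
Syndrome (s4...s1) = 000 → position 0 (no error).
Overall parity (XOR of all 8 bits, including p0): 0⊕1⊕0⊕1⊕0⊕1⊕0⊕1 = 0
Overall=0, syndrome position=0 → no error.

none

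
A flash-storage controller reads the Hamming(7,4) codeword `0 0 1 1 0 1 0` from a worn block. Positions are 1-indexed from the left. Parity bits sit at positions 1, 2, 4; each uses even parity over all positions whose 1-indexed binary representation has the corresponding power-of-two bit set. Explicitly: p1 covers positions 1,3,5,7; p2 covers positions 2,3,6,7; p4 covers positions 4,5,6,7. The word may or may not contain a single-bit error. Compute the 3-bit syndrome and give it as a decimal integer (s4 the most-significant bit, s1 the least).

1

s1: b1⊕b3⊕b5⊕b7 = 0⊕1⊕0⊕0 = 1
s2: b2⊕b3⊕b6⊕b7 = 0⊕1⊕1⊕0 = 0
s4: b4⊕b5⊕b6⊕b7 = 1⊕0⊕1⊕0 = 0
Syndrome (s4...s1) = 001 → position 1.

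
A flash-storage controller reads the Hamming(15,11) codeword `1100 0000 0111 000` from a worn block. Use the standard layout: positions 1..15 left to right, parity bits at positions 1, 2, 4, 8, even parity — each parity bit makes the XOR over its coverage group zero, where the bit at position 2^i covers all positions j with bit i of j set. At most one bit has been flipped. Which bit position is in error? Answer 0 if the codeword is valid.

14

s1: b1⊕b3⊕b5⊕b7⊕b9⊕b11⊕b13⊕b15 = 1⊕0⊕0⊕0⊕0⊕1⊕0⊕0 = 0
s2: b2⊕b3⊕b6⊕b7⊕b10⊕b11⊕b14⊕b15 = 1⊕0⊕0⊕0⊕1⊕1⊕0⊕0 = 1
s4: b4⊕b5⊕b6⊕b7⊕b12⊕b13⊕b14⊕b15 = 0⊕0⊕0⊕0⊕1⊕0⊕0⊕0 = 1
s8: b8⊕b9⊕b10⊕b11⊕b12⊕b13⊕b14⊕b15 = 0⊕0⊕1⊕1⊕1⊕0⊕0⊕0 = 1
Syndrome (s8...s1) = 1110 → position 14.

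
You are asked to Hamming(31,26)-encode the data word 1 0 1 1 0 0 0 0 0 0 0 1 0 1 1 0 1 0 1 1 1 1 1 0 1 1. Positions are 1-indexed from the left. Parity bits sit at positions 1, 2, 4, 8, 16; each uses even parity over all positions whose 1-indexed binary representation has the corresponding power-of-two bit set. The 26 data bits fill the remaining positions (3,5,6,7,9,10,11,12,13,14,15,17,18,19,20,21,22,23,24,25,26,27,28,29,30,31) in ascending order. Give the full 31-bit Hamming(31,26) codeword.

1111011100000001101101011111011

Place data bits at non-power-of-two positions: b3=1, b5=0, b6=1, b7=1, b9=0, b10=0, b11=0, b12=0, b13=0, b14=0, b15=0, b17=1, b18=0, b19=1, b20=1, b21=0, b22=1, b23=0, b24=1, b25=1, b26=1, b27=1, b28=1, b29=0, b30=1, b31=1.
p1 = XOR of data positions {3,5,7,9,11,13,15,17,19,21,23,25,27,29,31} = 1⊕0⊕1⊕0⊕0⊕0⊕0⊕1⊕1⊕0⊕0⊕1⊕1⊕0⊕1 = 1
p2 = XOR of data positions {3,6,7,10,11,14,15,18,19,22,23,26,27,30,31} = 1⊕1⊕1⊕0⊕0⊕0⊕0⊕0⊕1⊕1⊕0⊕1⊕1⊕1⊕1 = 1
p4 = XOR of data positions {5,6,7,12,13,14,15,20,21,22,23,28,29,30,31} = 0⊕1⊕1⊕0⊕0⊕0⊕0⊕1⊕0⊕1⊕0⊕1⊕0⊕1⊕1 = 1
p8 = XOR of data positions {9,10,11,12,13,14,15,24,25,26,27,28,29,30,31} = 0⊕0⊕0⊕0⊕0⊕0⊕0⊕1⊕1⊕1⊕1⊕1⊕0⊕1⊕1 = 1
p16 = XOR of data positions {17,18,19,20,21,22,23,24,25,26,27,28,29,30,31} = 1⊕0⊕1⊕1⊕0⊕1⊕0⊕1⊕1⊕1⊕1⊕1⊕0⊕1⊕1 = 1
Codeword b1..b31 = 1111011100000001101101011111011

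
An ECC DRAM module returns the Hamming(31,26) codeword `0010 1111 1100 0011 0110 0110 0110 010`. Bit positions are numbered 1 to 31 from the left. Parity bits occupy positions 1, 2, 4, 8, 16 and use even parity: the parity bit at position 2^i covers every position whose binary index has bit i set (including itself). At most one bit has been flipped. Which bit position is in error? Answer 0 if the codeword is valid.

12

s1: b1⊕b3⊕b5⊕b7⊕b9⊕b11⊕b13⊕b15⊕b17⊕b19⊕b21⊕b23⊕b25⊕b27⊕b29⊕b31 = 0⊕1⊕1⊕1⊕1⊕0⊕0⊕1⊕0⊕1⊕0⊕1⊕0⊕1⊕0⊕0 = 0
s2: b2⊕b3⊕b6⊕b7⊕b10⊕b11⊕b14⊕b15⊕b18⊕b19⊕b22⊕b23⊕b26⊕b27⊕b30⊕b31 = 0⊕1⊕1⊕1⊕1⊕0⊕0⊕1⊕1⊕1⊕1⊕1⊕1⊕1⊕1⊕0 = 0
s4: b4⊕b5⊕b6⊕b7⊕b12⊕b13⊕b14⊕b15⊕b20⊕b21⊕b22⊕b23⊕b28⊕b29⊕b30⊕b31 = 0⊕1⊕1⊕1⊕0⊕0⊕0⊕1⊕0⊕0⊕1⊕1⊕0⊕0⊕1⊕0 = 1
s8: b8⊕b9⊕b10⊕b11⊕b12⊕b13⊕b14⊕b15⊕b24⊕b25⊕b26⊕b27⊕b28⊕b29⊕b30⊕b31 = 1⊕1⊕1⊕0⊕0⊕0⊕0⊕1⊕0⊕0⊕1⊕1⊕0⊕0⊕1⊕0 = 1
s16: b16⊕b17⊕b18⊕b19⊕b20⊕b21⊕b22⊕b23⊕b24⊕b25⊕b26⊕b27⊕b28⊕b29⊕b30⊕b31 = 1⊕0⊕1⊕1⊕0⊕0⊕1⊕1⊕0⊕0⊕1⊕1⊕0⊕0⊕1⊕0 = 0
Syndrome (s16...s1) = 01100 → position 12.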